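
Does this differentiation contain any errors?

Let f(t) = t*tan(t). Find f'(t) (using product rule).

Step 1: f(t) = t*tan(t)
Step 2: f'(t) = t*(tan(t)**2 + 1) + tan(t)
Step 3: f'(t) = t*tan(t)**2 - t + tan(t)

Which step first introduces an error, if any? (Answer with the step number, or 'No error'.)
Step 3

Step 3 is incorrect due to a sign flip.
The step shows: t*tan(t)**2 - t + tan(t)
The correct value should be: t*tan(t)**2 + t + tan(t)

Explanation: The sign of one term was flipped: the term t was incorrectly written as -t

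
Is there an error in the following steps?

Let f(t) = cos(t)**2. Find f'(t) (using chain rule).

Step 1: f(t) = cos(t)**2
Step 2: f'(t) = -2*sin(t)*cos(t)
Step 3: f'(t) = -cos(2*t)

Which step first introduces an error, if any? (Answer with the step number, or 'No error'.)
Step 3

Step 3 is incorrect due to a wrong trig function.
The step shows: -cos(2*t)
The correct value should be: -sin(2*t)

Explanation: sin(2*t) was incorrectly written as cos(2*t): the term -sin(2*t) was incorrectly written as -cos(2*t)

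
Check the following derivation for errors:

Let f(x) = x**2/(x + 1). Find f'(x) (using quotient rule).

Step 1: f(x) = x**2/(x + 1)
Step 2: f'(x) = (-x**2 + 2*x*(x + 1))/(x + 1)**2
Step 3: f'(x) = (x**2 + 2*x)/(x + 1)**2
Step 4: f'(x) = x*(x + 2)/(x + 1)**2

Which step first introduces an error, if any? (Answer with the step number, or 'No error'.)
No error

All steps in this derivation are correct.
The final answer f'(x) = x*(x + 2)/(x + 1)**2 is valid.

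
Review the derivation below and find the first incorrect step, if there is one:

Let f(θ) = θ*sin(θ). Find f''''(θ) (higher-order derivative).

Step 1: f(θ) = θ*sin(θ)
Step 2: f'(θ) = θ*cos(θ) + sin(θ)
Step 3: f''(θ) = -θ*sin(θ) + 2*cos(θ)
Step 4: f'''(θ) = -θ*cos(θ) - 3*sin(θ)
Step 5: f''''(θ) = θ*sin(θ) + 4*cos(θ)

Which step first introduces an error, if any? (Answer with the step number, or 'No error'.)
Step 5

Step 5 is incorrect due to a sign flip.
The step shows: θ*sin(θ) + 4*cos(θ)
The correct value should be: θ*sin(θ) - 4*cos(θ)

Explanation: The sign of one term was flipped: the term -4*cos(θ) was incorrectly written as 4*cos(θ)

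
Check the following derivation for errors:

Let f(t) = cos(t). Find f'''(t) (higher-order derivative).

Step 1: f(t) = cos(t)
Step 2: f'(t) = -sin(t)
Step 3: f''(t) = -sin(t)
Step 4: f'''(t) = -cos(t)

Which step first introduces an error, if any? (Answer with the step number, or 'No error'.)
Step 3

Step 3 is incorrect due to a wrong trig function.
The step shows: -sin(t)
The correct value should be: -cos(t)

Explanation: cos(t) was incorrectly written as sin(t): the term -cos(t) was incorrectly written as -sin(t)
The later steps are derived from this incorrect expression, so the error originates in Step 3.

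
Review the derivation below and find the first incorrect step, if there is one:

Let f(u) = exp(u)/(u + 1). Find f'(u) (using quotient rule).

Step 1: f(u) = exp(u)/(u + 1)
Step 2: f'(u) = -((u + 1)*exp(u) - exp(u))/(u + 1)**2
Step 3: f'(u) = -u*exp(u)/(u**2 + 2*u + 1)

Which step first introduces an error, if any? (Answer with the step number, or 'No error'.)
Step 2

Step 2 is incorrect due to a sign flip.
The step shows: -((u + 1)*exp(u) - exp(u))/(u + 1)**2
The correct value should be: ((u + 1)*exp(u) - exp(u))/(u + 1)**2

Explanation: The sign of the whole expression was flipped: the term ((u + 1)*exp(u) - exp(u))/(u + 1)**2 was incorrectly written as -((u + 1)*exp(u) - exp(u))/(u + 1)**2
The later steps are derived from this incorrect expression, so the error originates in Step 2.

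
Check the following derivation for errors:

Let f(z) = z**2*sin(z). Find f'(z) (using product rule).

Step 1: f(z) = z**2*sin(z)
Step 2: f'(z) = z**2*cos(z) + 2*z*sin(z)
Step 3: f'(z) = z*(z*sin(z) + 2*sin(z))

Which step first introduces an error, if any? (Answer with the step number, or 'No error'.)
Step 3

Step 3 is incorrect due to a wrong trig function.
The step shows: z*(z*sin(z) + 2*sin(z))
The correct value should be: z*(z*cos(z) + 2*sin(z))

Explanation: cos(z) was incorrectly written as sin(z): the term z*(z*cos(z) + 2*sin(z)) was incorrectly written as z*(z*sin(z) + 2*sin(z))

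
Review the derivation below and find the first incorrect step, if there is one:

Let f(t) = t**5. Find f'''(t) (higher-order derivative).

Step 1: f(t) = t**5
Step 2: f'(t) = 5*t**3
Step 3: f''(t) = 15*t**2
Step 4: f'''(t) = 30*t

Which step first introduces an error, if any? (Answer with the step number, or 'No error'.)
Step 2

Step 2 is incorrect due to a wrong exponent.
The step shows: 5*t**3
The correct value should be: 5*t**4

Explanation: The exponent 4 on t was incorrectly written as 3: the term 5*t**4 was incorrectly written as 5*t**3
The later steps are derived from this incorrect expression, so the error originates in Step 2.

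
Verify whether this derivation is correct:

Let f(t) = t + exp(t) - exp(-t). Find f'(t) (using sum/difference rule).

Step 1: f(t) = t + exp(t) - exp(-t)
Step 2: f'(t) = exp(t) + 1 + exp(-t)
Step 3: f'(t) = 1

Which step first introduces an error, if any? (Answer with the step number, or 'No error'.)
Step 3

Step 3 is incorrect due to a dropped term.
The step shows: 1
The correct value should be: 2*cosh(t) + 1

Explanation: A term was dropped: the term 2*cosh(t) was incorrectly omitted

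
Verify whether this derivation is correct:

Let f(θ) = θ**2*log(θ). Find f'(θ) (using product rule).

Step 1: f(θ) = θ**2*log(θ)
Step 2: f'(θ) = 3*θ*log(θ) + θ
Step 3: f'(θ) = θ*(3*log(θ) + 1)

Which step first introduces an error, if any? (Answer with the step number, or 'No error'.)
Step 2

Step 2 is incorrect due to a wrong coefficient.
The step shows: 3*θ*log(θ) + θ
The correct value should be: 2*θ*log(θ) + θ

Explanation: The coefficient 2 was incorrectly written as 3: the term 2*θ*log(θ) was incorrectly written as 3*θ*log(θ)
The later steps are derived from this incorrect expression, so the error originates in Step 2.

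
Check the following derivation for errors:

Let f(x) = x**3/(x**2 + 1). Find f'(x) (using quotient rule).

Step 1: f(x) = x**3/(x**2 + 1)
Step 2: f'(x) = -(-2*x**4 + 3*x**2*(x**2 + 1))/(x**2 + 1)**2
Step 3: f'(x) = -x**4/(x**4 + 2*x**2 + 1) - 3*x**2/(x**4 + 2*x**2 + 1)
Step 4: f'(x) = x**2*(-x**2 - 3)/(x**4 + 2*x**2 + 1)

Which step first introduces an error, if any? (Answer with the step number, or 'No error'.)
Step 2

Step 2 is incorrect due to a sign flip.
The step shows: -(-2*x**4 + 3*x**2*(x**2 + 1))/(x**2 + 1)**2
The correct value should be: (-2*x**4 + 3*x**2*(x**2 + 1))/(x**2 + 1)**2

Explanation: The sign of the whole expression was flipped: the term (-2*x**4 + 3*x**2*(x**2 + 1))/(x**2 + 1)**2 was incorrectly written as -(-2*x**4 + 3*x**2*(x**2 + 1))/(x**2 + 1)**2
The later steps are derived from this incorrect expression, so the error originates in Step 2.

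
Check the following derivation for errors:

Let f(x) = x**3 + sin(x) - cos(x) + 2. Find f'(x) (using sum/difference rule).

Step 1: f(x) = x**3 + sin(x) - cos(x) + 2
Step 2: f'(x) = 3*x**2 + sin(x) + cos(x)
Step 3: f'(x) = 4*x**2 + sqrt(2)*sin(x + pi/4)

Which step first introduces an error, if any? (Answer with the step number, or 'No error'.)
Step 3

Step 3 is incorrect due to a wrong coefficient.
The step shows: 4*x**2 + sqrt(2)*sin(x + pi/4)
The correct value should be: 3*x**2 + sqrt(2)*sin(x + pi/4)

Explanation: The coefficient 3 was incorrectly written as 4: the term 3*x**2 was incorrectly written as 4*x**2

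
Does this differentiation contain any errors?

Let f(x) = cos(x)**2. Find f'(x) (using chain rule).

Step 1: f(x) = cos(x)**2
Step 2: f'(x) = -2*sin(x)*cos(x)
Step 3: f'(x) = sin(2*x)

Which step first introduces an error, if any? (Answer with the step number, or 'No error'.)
Step 3

Step 3 is incorrect due to a sign flip.
The step shows: sin(2*x)
The correct value should be: -sin(2*x)

Explanation: The sign of the whole expression was flipped: the term -sin(2*x) was incorrectly written as sin(2*x)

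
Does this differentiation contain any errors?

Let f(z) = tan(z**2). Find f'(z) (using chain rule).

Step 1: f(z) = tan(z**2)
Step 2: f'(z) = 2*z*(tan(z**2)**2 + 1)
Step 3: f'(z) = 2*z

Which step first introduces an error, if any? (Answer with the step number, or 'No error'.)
Step 3

Step 3 is incorrect due to a dropped term.
The step shows: 2*z
The correct value should be: 2*z*tan(z**2)**2 + 2*z

Explanation: A term was dropped: the term 2*z*tan(z**2)**2 was incorrectly omitted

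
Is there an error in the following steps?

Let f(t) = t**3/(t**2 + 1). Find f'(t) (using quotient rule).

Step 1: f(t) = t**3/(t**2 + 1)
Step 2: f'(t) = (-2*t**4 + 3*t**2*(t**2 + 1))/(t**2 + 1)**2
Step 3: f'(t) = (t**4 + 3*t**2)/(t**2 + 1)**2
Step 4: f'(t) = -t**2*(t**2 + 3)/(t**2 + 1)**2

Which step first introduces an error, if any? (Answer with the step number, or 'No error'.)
Step 4

Step 4 is incorrect due to a sign flip.
The step shows: -t**2*(t**2 + 3)/(t**2 + 1)**2
The correct value should be: t**2*(t**2 + 3)/(t**2 + 1)**2

Explanation: The sign of the whole expression was flipped: the term t**2*(t**2 + 3)/(t**2 + 1)**2 was incorrectly written as -t**2*(t**2 + 3)/(t**2 + 1)**2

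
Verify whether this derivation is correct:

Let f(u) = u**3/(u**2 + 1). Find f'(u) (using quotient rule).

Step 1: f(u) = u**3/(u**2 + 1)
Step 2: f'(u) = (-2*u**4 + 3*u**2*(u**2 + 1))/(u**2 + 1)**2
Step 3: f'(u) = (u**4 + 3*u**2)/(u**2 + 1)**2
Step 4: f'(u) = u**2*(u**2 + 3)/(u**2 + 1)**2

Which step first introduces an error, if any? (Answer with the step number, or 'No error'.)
No error

All steps in this derivation are correct.
The final answer f'(u) = u**2*(u**2 + 3)/(u**2 + 1)**2 is valid.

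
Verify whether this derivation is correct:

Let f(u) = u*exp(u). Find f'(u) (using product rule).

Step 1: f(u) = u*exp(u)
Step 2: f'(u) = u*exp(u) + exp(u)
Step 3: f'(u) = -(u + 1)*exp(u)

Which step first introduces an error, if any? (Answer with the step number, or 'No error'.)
Step 3

Step 3 is incorrect due to a sign flip.
The step shows: -(u + 1)*exp(u)
The correct value should be: (u + 1)*exp(u)

Explanation: The sign of the whole expression was flipped: the term (u + 1)*exp(u) was incorrectly written as -(u + 1)*exp(u)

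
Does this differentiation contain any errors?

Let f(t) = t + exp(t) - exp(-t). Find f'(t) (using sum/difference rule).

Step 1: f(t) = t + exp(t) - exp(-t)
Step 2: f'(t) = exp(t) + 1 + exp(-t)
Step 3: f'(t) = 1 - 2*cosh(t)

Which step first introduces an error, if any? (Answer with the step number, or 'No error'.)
Step 3

Step 3 is incorrect due to a sign flip.
The step shows: 1 - 2*cosh(t)
The correct value should be: 2*cosh(t) + 1

Explanation: The sign of one term was flipped: the term 2*cosh(t) was incorrectly written as -2*cosh(t)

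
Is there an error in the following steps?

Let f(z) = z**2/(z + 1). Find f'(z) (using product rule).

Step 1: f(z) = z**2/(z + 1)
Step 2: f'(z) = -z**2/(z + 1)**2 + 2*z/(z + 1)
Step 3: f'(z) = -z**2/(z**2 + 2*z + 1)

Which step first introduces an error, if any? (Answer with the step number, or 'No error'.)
Step 3

Step 3 is incorrect due to a dropped term.
The step shows: -z**2/(z**2 + 2*z + 1)
The correct value should be: -z**2/(z**2 + 2*z + 1) + 2*z/(z + 1)

Explanation: A term was dropped: the term 2*z/(z + 1) was incorrectly omitted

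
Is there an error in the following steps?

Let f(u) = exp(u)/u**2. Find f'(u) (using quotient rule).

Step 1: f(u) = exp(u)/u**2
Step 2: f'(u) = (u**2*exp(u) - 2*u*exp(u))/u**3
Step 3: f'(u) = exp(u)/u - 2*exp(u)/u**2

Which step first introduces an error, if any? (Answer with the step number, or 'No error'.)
Step 2

Step 2 is incorrect due to a wrong exponent.
The step shows: (u**2*exp(u) - 2*u*exp(u))/u**3
The correct value should be: (u**2*exp(u) - 2*u*exp(u))/u**4

Explanation: The exponent -4 on u was incorrectly written as -3: the term (u**2*exp(u) - 2*u*exp(u))/u**4 was incorrectly written as (u**2*exp(u) - 2*u*exp(u))/u**3
The later steps are derived from this incorrect expression, so the error originates in Step 2.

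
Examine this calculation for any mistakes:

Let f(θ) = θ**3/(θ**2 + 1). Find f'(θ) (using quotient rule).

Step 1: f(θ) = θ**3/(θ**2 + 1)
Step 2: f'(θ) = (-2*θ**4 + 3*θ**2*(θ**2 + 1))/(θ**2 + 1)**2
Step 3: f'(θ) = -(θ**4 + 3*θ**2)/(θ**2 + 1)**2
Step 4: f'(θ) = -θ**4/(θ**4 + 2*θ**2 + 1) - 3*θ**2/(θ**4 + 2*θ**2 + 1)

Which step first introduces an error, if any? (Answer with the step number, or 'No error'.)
Step 3

Step 3 is incorrect due to a sign flip.
The step shows: -(θ**4 + 3*θ**2)/(θ**2 + 1)**2
The correct value should be: (θ**4 + 3*θ**2)/(θ**2 + 1)**2

Explanation: The sign of the whole expression was flipped: the term (θ**4 + 3*θ**2)/(θ**2 + 1)**2 was incorrectly written as -(θ**4 + 3*θ**2)/(θ**2 + 1)**2
The later steps are derived from this incorrect expression, so the error originates in Step 3.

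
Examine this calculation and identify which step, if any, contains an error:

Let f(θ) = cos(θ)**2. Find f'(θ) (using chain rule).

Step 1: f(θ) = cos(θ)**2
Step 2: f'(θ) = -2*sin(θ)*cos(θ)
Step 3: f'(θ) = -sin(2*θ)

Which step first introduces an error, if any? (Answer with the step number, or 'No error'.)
No error

All steps in this derivation are correct.
The final answer f'(θ) = -sin(2*θ) is valid.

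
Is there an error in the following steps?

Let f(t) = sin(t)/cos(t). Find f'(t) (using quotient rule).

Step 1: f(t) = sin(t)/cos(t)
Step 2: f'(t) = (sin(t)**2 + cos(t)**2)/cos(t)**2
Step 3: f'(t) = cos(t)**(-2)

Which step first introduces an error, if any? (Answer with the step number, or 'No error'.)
No error

All steps in this derivation are correct.
The final answer f'(t) = cos(t)**(-2) is valid.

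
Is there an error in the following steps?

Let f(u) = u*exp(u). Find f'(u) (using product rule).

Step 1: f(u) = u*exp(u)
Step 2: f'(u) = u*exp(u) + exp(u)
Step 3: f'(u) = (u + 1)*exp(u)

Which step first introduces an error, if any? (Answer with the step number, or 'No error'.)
No error

All steps in this derivation are correct.
The final answer f'(u) = (u + 1)*exp(u) is valid.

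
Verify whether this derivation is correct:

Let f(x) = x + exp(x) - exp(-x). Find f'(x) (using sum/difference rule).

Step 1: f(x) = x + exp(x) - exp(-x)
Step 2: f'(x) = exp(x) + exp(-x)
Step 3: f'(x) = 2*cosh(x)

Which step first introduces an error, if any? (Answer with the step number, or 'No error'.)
Step 2

Step 2 is incorrect due to a dropped term.
The step shows: exp(x) + exp(-x)
The correct value should be: exp(x) + 1 + exp(-x)

Explanation: A term was dropped: the term 1 was incorrectly omitted
The later steps are derived from this incorrect expression, so the error originates in Step 2.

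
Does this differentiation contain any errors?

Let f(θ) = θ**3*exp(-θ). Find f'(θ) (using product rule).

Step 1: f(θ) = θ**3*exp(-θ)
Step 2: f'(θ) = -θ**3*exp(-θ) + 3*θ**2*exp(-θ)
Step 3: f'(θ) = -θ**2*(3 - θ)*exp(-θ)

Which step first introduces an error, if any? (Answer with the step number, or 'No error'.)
Step 3

Step 3 is incorrect due to a sign flip.
The step shows: -θ**2*(3 - θ)*exp(-θ)
The correct value should be: θ**2*(3 - θ)*exp(-θ)

Explanation: The sign of the whole expression was flipped: the term θ**2*(3 - θ)*exp(-θ) was incorrectly written as -θ**2*(3 - θ)*exp(-θ)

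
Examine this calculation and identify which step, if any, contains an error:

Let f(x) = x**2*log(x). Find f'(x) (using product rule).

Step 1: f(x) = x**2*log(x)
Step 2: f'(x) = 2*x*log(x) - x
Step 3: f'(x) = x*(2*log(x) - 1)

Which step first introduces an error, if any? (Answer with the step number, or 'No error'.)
Step 2

Step 2 is incorrect due to a sign flip.
The step shows: 2*x*log(x) - x
The correct value should be: 2*x*log(x) + x

Explanation: The sign of one term was flipped: the term x was incorrectly written as -x
The later steps are derived from this incorrect expression, so the error originates in Step 2.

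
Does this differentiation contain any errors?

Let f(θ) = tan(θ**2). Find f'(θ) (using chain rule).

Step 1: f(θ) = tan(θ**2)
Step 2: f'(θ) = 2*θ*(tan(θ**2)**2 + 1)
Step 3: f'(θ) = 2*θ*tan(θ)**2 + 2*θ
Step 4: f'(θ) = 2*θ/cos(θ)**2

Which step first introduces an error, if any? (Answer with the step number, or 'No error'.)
Step 3

Step 3 is incorrect due to a wrong exponent.
The step shows: 2*θ*tan(θ)**2 + 2*θ
The correct value should be: 2*θ*tan(θ**2)**2 + 2*θ

Explanation: The exponent 2 on θ was incorrectly written as 1: the term 2*θ*tan(θ**2)**2 was incorrectly written as 2*θ*tan(θ)**2
The later steps are derived from this incorrect expression, so the error originates in Step 3.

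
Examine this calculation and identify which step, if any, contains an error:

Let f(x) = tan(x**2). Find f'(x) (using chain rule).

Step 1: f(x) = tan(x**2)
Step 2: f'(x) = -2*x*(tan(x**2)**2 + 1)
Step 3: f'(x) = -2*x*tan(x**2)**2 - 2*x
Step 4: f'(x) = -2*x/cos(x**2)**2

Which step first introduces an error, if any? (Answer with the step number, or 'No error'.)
Step 2

Step 2 is incorrect due to a sign flip.
The step shows: -2*x*(tan(x**2)**2 + 1)
The correct value should be: 2*x*(tan(x**2)**2 + 1)

Explanation: The sign of the whole expression was flipped: the term 2*x*(tan(x**2)**2 + 1) was incorrectly written as -2*x*(tan(x**2)**2 + 1)
The later steps are derived from this incorrect expression, so the error originates in Step 2.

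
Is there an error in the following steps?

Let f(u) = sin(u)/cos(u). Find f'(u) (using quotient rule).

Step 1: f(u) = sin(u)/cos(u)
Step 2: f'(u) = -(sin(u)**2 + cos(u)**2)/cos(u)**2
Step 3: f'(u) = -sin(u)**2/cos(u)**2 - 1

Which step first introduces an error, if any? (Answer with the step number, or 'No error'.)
Step 2

Step 2 is incorrect due to a sign flip.
The step shows: -(sin(u)**2 + cos(u)**2)/cos(u)**2
The correct value should be: (sin(u)**2 + cos(u)**2)/cos(u)**2

Explanation: The sign of the whole expression was flipped: the term (sin(u)**2 + cos(u)**2)/cos(u)**2 was incorrectly written as -(sin(u)**2 + cos(u)**2)/cos(u)**2
The later steps are derived from this incorrect expression, so the error originates in Step 2.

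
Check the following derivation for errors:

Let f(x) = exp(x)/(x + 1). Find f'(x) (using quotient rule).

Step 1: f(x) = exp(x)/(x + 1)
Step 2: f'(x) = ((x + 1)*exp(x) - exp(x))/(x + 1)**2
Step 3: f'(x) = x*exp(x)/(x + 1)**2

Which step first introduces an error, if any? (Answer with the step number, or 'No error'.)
No error

All steps in this derivation are correct.
The final answer f'(x) = x*exp(x)/(x + 1)**2 is valid.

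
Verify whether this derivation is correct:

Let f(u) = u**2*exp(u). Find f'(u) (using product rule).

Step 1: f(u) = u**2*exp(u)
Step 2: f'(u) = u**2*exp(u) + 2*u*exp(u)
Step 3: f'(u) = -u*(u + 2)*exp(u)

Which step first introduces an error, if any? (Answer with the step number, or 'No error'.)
Step 3

Step 3 is incorrect due to a sign flip.
The step shows: -u*(u + 2)*exp(u)
The correct value should be: u*(u + 2)*exp(u)

Explanation: The sign of the whole expression was flipped: the term u*(u + 2)*exp(u) was incorrectly written as -u*(u + 2)*exp(u)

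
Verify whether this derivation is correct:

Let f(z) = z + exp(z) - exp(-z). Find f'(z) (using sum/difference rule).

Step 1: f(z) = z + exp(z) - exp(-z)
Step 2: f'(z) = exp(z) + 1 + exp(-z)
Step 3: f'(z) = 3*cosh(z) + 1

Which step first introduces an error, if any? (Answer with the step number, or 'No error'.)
Step 3

Step 3 is incorrect due to a wrong coefficient.
The step shows: 3*cosh(z) + 1
The correct value should be: 2*cosh(z) + 1

Explanation: The coefficient 2 was incorrectly written as 3: the term 2*cosh(z) was incorrectly written as 3*cosh(z)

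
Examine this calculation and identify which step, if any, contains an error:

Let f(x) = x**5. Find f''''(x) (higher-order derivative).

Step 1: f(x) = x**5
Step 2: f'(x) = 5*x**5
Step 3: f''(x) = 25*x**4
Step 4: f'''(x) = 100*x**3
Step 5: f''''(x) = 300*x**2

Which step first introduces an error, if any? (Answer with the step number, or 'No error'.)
Step 2

Step 2 is incorrect due to a wrong exponent.
The step shows: 5*x**5
The correct value should be: 5*x**4

Explanation: The exponent 4 on x was incorrectly written as 5: the term 5*x**4 was incorrectly written as 5*x**5
The later steps are derived from this incorrect expression, so the error originates in Step 2.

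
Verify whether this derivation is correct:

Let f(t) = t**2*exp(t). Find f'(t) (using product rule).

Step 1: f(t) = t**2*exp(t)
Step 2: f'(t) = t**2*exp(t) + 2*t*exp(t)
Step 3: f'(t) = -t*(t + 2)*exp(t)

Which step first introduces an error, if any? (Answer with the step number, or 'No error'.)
Step 3

Step 3 is incorrect due to a sign flip.
The step shows: -t*(t + 2)*exp(t)
The correct value should be: t*(t + 2)*exp(t)

Explanation: The sign of the whole expression was flipped: the term t*(t + 2)*exp(t) was incorrectly written as -t*(t + 2)*exp(t)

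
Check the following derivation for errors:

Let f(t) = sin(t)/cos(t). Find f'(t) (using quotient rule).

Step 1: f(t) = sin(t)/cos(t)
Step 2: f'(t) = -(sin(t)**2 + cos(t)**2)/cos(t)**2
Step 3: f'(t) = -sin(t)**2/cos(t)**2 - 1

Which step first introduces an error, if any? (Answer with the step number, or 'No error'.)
Step 2

Step 2 is incorrect due to a sign flip.
The step shows: -(sin(t)**2 + cos(t)**2)/cos(t)**2
The correct value should be: (sin(t)**2 + cos(t)**2)/cos(t)**2

Explanation: The sign of the whole expression was flipped: the term (sin(t)**2 + cos(t)**2)/cos(t)**2 was incorrectly written as -(sin(t)**2 + cos(t)**2)/cos(t)**2
The later steps are derived from this incorrect expression, so the error originates in Step 2.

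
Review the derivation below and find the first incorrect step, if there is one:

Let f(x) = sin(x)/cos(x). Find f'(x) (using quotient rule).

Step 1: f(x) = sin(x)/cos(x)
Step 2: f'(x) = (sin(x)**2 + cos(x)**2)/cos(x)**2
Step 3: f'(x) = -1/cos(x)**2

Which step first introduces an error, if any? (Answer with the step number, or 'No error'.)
Step 3

Step 3 is incorrect due to a sign flip.
The step shows: -1/cos(x)**2
The correct value should be: cos(x)**(-2)

Explanation: The sign of the whole expression was flipped: the term cos(x)**(-2) was incorrectly written as -1/cos(x)**2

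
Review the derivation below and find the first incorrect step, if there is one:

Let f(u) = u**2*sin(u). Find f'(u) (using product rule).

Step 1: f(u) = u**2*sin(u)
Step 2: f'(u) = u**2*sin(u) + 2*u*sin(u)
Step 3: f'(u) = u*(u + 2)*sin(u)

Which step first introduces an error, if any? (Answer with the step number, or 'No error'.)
Step 2

Step 2 is incorrect due to a wrong trig function.
The step shows: u**2*sin(u) + 2*u*sin(u)
The correct value should be: u**2*cos(u) + 2*u*sin(u)

Explanation: cos(u) was incorrectly written as sin(u): the term u**2*cos(u) was incorrectly written as u**2*sin(u)
The later steps are derived from this incorrect expression, so the error originates in Step 2.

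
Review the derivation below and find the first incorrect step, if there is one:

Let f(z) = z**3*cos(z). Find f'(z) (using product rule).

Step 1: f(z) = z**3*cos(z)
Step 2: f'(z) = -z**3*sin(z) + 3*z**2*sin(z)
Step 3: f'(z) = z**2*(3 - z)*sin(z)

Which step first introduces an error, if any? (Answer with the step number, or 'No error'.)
Step 2

Step 2 is incorrect due to a wrong trig function.
The step shows: -z**3*sin(z) + 3*z**2*sin(z)
The correct value should be: -z**3*sin(z) + 3*z**2*cos(z)

Explanation: cos(z) was incorrectly written as sin(z): the term 3*z**2*cos(z) was incorrectly written as 3*z**2*sin(z)
The later steps are derived from this incorrect expression, so the error originates in Step 2.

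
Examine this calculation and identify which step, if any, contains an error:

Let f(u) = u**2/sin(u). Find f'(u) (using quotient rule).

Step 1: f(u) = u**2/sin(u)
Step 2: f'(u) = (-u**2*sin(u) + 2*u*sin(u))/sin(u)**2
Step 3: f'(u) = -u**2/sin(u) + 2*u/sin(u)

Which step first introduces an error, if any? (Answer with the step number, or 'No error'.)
Step 2

Step 2 is incorrect due to a wrong trig function.
The step shows: (-u**2*sin(u) + 2*u*sin(u))/sin(u)**2
The correct value should be: (-u**2*cos(u) + 2*u*sin(u))/sin(u)**2

Explanation: cos(u) was incorrectly written as sin(u): the term (-u**2*cos(u) + 2*u*sin(u))/sin(u)**2 was incorrectly written as (-u**2*sin(u) + 2*u*sin(u))/sin(u)**2
The later steps are derived from this incorrect expression, so the error originates in Step 2.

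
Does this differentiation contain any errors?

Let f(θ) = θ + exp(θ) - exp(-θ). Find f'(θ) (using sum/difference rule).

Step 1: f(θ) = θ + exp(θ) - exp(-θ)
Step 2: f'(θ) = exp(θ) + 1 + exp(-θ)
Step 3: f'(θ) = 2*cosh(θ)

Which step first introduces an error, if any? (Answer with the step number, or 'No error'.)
Step 3

Step 3 is incorrect due to a dropped term.
The step shows: 2*cosh(θ)
The correct value should be: 2*cosh(θ) + 1

Explanation: A term was dropped: the term 1 was incorrectly omitted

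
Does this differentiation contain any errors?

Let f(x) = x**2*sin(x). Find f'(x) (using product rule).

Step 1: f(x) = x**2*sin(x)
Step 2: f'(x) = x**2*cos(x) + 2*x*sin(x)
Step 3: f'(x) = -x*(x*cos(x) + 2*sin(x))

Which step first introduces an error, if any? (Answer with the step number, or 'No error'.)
Step 3

Step 3 is incorrect due to a sign flip.
The step shows: -x*(x*cos(x) + 2*sin(x))
The correct value should be: x*(x*cos(x) + 2*sin(x))

Explanation: The sign of the whole expression was flipped: the term x*(x*cos(x) + 2*sin(x)) was incorrectly written as -x*(x*cos(x) + 2*sin(x))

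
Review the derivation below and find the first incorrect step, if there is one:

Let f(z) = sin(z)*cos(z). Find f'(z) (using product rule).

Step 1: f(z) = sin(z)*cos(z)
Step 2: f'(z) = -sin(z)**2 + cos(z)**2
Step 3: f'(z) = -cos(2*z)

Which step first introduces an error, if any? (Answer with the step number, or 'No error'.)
Step 3

Step 3 is incorrect due to a sign flip.
The step shows: -cos(2*z)
The correct value should be: cos(2*z)

Explanation: The sign of the whole expression was flipped: the term cos(2*z) was incorrectly written as -cos(2*z)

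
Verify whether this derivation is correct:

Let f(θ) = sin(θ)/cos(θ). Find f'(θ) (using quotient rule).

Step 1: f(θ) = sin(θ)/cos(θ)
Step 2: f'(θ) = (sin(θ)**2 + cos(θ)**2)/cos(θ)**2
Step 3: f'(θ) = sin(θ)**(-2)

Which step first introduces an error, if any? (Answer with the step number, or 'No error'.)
Step 3

Step 3 is incorrect due to a wrong trig function.
The step shows: sin(θ)**(-2)
The correct value should be: cos(θ)**(-2)

Explanation: cos(θ) was incorrectly written as sin(θ): the term cos(θ)**(-2) was incorrectly written as sin(θ)**(-2)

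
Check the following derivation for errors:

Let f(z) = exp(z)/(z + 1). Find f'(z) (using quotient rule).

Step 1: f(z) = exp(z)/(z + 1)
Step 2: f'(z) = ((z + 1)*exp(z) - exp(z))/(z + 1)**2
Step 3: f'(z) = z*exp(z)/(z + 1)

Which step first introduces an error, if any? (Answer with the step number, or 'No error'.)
Step 3

Step 3 is incorrect due to a wrong exponent.
The step shows: z*exp(z)/(z + 1)
The correct value should be: z*exp(z)/(z + 1)**2

Explanation: The exponent -2 on z + 1 was incorrectly written as -1: the term z*exp(z)/(z + 1)**2 was incorrectly written as z*exp(z)/(z + 1)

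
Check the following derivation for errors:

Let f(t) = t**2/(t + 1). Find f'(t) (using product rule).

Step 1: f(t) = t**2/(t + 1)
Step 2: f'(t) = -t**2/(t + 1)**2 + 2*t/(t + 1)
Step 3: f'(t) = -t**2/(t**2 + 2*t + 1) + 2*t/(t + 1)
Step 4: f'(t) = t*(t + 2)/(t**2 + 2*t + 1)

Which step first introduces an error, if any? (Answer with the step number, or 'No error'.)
No error

All steps in this derivation are correct.
The final answer f'(t) = t*(t + 2)/(t**2 + 2*t + 1) is valid.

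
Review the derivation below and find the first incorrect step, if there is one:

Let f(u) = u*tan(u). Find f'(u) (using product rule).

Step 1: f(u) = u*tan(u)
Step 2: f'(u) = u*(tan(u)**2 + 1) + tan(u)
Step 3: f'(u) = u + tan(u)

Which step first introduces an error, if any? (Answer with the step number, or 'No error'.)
Step 3

Step 3 is incorrect due to a dropped term.
The step shows: u + tan(u)
The correct value should be: u*tan(u)**2 + u + tan(u)

Explanation: A term was dropped: the term u*tan(u)**2 was incorrectly omitted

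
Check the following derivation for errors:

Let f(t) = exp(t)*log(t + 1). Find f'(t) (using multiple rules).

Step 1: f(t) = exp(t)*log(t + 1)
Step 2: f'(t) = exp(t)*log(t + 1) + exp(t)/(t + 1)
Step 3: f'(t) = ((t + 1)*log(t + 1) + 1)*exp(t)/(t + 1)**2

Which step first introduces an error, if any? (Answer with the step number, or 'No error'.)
Step 3

Step 3 is incorrect due to a wrong exponent.
The step shows: ((t + 1)*log(t + 1) + 1)*exp(t)/(t + 1)**2
The correct value should be: ((t + 1)*log(t + 1) + 1)*exp(t)/(t + 1)

Explanation: The exponent -1 on t + 1 was incorrectly written as -2: the term ((t + 1)*log(t + 1) + 1)*exp(t)/(t + 1) was incorrectly written as ((t + 1)*log(t + 1) + 1)*exp(t)/(t + 1)**2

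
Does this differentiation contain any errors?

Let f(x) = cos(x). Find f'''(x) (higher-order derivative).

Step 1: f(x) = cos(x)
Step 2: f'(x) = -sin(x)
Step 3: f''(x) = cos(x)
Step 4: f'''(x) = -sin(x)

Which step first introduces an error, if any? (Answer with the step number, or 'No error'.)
Step 3

Step 3 is incorrect due to a sign flip.
The step shows: cos(x)
The correct value should be: -cos(x)

Explanation: The sign of the whole expression was flipped: the term -cos(x) was incorrectly written as cos(x)
The later steps are derived from this incorrect expression, so the error originates in Step 3.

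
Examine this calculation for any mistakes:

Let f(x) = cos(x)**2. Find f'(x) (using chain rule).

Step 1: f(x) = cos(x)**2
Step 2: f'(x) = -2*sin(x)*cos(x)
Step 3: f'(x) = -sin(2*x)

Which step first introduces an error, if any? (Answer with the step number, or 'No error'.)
No error

All steps in this derivation are correct.
The final answer f'(x) = -sin(2*x) is valid.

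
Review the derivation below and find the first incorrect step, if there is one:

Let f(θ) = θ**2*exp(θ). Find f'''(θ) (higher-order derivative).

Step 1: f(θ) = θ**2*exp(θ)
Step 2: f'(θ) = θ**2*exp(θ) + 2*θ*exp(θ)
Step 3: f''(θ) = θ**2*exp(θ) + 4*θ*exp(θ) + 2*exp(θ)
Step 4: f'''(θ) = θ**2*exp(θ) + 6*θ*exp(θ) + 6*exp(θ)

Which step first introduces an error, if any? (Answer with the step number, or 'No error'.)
No error

All steps in this derivation are correct.
The final answer f'''(θ) = θ**2*exp(θ) + 6*θ*exp(θ) + 6*exp(θ) is valid.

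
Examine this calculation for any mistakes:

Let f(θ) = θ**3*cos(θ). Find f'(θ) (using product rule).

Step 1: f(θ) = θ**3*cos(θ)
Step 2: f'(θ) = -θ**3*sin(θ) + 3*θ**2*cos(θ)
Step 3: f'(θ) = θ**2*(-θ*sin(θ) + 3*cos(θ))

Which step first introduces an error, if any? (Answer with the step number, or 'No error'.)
No error

All steps in this derivation are correct.
The final answer f'(θ) = θ**2*(-θ*sin(θ) + 3*cos(θ)) is valid.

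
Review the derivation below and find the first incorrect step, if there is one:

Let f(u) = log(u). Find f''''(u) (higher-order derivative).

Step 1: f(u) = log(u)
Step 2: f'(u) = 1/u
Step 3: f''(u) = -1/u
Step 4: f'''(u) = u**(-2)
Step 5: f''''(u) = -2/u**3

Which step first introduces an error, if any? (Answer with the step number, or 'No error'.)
Step 3

Step 3 is incorrect due to a wrong exponent.
The step shows: -1/u
The correct value should be: -1/u**2

Explanation: The exponent -2 on u was incorrectly written as -1: the term -1/u**2 was incorrectly written as -1/u
The later steps are derived from this incorrect expression, so the error originates in Step 3.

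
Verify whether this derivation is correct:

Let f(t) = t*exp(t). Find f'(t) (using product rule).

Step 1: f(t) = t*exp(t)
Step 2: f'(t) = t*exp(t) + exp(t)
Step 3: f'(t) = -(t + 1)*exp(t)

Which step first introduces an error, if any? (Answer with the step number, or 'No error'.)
Step 3

Step 3 is incorrect due to a sign flip.
The step shows: -(t + 1)*exp(t)
The correct value should be: (t + 1)*exp(t)

Explanation: The sign of the whole expression was flipped: the term (t + 1)*exp(t) was incorrectly written as -(t + 1)*exp(t)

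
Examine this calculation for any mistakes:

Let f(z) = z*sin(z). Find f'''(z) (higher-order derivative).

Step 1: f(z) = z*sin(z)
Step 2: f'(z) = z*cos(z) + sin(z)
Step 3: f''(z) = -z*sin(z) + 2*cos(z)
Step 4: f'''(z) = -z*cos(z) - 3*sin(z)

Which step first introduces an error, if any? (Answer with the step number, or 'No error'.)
No error

All steps in this derivation are correct.
The final answer f'''(z) = -z*cos(z) - 3*sin(z) is valid.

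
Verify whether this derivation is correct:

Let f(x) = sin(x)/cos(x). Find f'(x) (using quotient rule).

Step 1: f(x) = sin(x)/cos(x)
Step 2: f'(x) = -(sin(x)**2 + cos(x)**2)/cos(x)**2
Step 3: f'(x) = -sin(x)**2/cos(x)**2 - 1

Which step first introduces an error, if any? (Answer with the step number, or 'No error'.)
Step 2

Step 2 is incorrect due to a sign flip.
The step shows: -(sin(x)**2 + cos(x)**2)/cos(x)**2
The correct value should be: (sin(x)**2 + cos(x)**2)/cos(x)**2

Explanation: The sign of the whole expression was flipped: the term (sin(x)**2 + cos(x)**2)/cos(x)**2 was incorrectly written as -(sin(x)**2 + cos(x)**2)/cos(x)**2
The later steps are derived from this incorrect expression, so the error originates in Step 2.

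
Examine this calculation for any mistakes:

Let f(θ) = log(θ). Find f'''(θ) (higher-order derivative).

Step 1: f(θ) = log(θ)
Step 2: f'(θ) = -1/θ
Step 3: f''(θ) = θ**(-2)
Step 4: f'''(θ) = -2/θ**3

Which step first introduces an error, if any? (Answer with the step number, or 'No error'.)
Step 2

Step 2 is incorrect due to a sign flip.
The step shows: -1/θ
The correct value should be: 1/θ

Explanation: The sign of the whole expression was flipped: the term 1/θ was incorrectly written as -1/θ
The later steps are derived from this incorrect expression, so the error originates in Step 2.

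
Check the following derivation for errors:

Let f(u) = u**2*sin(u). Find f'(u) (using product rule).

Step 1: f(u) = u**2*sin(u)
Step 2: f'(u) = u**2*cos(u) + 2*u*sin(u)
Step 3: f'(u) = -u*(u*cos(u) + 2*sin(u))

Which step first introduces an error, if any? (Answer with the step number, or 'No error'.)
Step 3

Step 3 is incorrect due to a sign flip.
The step shows: -u*(u*cos(u) + 2*sin(u))
The correct value should be: u*(u*cos(u) + 2*sin(u))

Explanation: The sign of the whole expression was flipped: the term u*(u*cos(u) + 2*sin(u)) was incorrectly written as -u*(u*cos(u) + 2*sin(u))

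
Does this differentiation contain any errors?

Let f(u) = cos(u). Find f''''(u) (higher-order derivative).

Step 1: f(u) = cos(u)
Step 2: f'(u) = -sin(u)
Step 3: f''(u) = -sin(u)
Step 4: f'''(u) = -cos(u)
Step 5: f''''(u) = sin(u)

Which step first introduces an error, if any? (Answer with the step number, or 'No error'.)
Step 3

Step 3 is incorrect due to a wrong trig function.
The step shows: -sin(u)
The correct value should be: -cos(u)

Explanation: cos(u) was incorrectly written as sin(u): the term -cos(u) was incorrectly written as -sin(u)
The later steps are derived from this incorrect expression, so the error originates in Step 3.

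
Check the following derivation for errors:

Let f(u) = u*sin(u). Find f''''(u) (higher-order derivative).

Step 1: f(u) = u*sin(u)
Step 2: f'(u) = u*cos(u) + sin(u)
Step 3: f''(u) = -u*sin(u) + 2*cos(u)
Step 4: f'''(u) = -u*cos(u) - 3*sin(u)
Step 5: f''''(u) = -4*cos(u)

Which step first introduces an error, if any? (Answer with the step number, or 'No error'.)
Step 5

Step 5 is incorrect due to a dropped term.
The step shows: -4*cos(u)
The correct value should be: u*sin(u) - 4*cos(u)

Explanation: A term was dropped: the term u*sin(u) was incorrectly omitted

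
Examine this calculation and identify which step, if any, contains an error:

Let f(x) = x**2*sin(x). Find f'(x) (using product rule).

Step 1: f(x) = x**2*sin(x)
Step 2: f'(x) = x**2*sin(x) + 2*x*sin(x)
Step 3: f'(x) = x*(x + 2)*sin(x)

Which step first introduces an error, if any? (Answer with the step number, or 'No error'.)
Step 2

Step 2 is incorrect due to a wrong trig function.
The step shows: x**2*sin(x) + 2*x*sin(x)
The correct value should be: x**2*cos(x) + 2*x*sin(x)

Explanation: cos(x) was incorrectly written as sin(x): the term x**2*cos(x) was incorrectly written as x**2*sin(x)
The later steps are derived from this incorrect expression, so the error originates in Step 2.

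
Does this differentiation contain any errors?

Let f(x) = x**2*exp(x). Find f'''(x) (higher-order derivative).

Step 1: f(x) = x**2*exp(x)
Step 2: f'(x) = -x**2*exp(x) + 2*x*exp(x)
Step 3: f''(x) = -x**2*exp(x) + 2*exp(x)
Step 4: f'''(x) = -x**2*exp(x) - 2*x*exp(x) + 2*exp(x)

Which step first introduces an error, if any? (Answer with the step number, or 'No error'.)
Step 2

Step 2 is incorrect due to a sign flip.
The step shows: -x**2*exp(x) + 2*x*exp(x)
The correct value should be: x**2*exp(x) + 2*x*exp(x)

Explanation: The sign of one term was flipped: the term x**2*exp(x) was incorrectly written as -x**2*exp(x)
The later steps are derived from this incorrect expression, so the error originates in Step 2.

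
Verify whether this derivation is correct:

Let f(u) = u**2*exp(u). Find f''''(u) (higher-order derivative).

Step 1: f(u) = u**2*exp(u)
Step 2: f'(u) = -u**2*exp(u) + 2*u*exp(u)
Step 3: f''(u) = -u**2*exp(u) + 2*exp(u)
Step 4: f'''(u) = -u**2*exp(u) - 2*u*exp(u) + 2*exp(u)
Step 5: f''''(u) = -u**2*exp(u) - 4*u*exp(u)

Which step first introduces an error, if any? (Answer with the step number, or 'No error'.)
Step 2

Step 2 is incorrect due to a sign flip.
The step shows: -u**2*exp(u) + 2*u*exp(u)
The correct value should be: u**2*exp(u) + 2*u*exp(u)

Explanation: The sign of one term was flipped: the term u**2*exp(u) was incorrectly written as -u**2*exp(u)
The later steps are derived from this incorrect expression, so the error originates in Step 2.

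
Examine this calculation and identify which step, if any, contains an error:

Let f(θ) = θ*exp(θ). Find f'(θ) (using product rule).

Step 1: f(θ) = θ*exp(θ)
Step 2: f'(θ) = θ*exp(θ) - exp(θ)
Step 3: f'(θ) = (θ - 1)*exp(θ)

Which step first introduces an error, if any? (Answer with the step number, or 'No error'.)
Step 2

Step 2 is incorrect due to a sign flip.
The step shows: θ*exp(θ) - exp(θ)
The correct value should be: θ*exp(θ) + exp(θ)

Explanation: The sign of one term was flipped: the term exp(θ) was incorrectly written as -exp(θ)
The later steps are derived from this incorrect expression, so the error originates in Step 2.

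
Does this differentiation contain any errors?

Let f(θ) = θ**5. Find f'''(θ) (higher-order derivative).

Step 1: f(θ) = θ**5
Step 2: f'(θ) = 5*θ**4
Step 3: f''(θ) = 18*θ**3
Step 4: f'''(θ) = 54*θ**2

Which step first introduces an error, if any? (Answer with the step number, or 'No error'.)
Step 3

Step 3 is incorrect due to a wrong coefficient.
The step shows: 18*θ**3
The correct value should be: 20*θ**3

Explanation: The coefficient 20 was incorrectly written as 18: the term 20*θ**3 was incorrectly written as 18*θ**3
The later steps are derived from this incorrect expression, so the error originates in Step 3.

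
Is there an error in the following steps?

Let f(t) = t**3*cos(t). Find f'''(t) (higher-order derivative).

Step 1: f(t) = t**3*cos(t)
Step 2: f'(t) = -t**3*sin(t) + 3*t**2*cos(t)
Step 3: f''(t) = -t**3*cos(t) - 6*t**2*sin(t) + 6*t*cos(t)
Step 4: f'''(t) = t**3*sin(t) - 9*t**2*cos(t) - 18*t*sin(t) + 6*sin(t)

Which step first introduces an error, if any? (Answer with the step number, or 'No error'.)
Step 4

Step 4 is incorrect due to a wrong trig function.
The step shows: t**3*sin(t) - 9*t**2*cos(t) - 18*t*sin(t) + 6*sin(t)
The correct value should be: t**3*sin(t) - 9*t**2*cos(t) - 18*t*sin(t) + 6*cos(t)

Explanation: cos(t) was incorrectly written as sin(t): the term 6*cos(t) was incorrectly written as 6*sin(t)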